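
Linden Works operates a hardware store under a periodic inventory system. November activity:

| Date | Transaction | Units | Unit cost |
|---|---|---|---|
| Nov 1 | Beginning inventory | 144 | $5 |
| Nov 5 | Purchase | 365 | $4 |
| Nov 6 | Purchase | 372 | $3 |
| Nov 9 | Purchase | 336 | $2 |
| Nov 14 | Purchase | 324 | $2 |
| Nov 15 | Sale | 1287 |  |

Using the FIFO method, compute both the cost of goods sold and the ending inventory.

COGS = $4,108; ending inventory = $508

Nov 15, 1287 sold [FIFO — oldest first]: 144 @ $5 + 365 @ $4 + 372 @ $3 + 336 @ $2 + 70 @ $2 = $4,108
Ending inventory: 254 @ $2 = $508
Check: goods available $4,616 = COGS $4,108 + ending $508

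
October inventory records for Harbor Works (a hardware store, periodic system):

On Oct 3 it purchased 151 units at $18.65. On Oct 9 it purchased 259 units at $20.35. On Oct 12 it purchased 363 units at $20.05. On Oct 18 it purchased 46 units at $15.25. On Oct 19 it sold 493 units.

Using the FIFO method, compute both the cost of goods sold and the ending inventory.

Oct 19, 493 sold [FIFO — oldest first]: 151 @ $18.65 + 259 @ $20.35 + 83 @ $20.05 = $9,750.95
Ending inventory: 280 @ $20.05 + 46 @ $15.25 = $6,315.50

COGS = $9,750.95; ending inventory = $6,315.50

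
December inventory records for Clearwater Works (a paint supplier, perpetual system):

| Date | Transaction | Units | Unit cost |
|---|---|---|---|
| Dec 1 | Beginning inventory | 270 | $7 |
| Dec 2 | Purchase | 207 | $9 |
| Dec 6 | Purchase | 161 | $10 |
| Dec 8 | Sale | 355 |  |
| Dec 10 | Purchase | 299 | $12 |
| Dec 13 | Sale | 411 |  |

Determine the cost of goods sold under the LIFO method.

Dec 8, 355 sold [LIFO — newest first]: 161 @ $10 + 194 @ $9 = $3,356
Dec 13, 411 sold [LIFO — newest first]: 299 @ $12 + 13 @ $9 + 99 @ $7 = $4,398
Total COGS = $3,356 + $4,398 = $7,754
Ending inventory: 171 @ $7 = $1,197

COGS = $7,754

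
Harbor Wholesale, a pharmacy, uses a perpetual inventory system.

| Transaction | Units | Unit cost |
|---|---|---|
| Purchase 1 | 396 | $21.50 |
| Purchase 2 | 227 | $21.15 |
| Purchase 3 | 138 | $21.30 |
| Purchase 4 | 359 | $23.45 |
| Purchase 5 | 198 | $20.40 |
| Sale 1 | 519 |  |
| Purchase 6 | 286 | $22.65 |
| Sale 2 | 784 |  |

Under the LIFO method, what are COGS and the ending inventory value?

COGS = $28,718.60; ending inventory = $6,471.50

Sale 1 (519) [LIFO — newest first]: 198 @ $20.40 + 321 @ $23.45 = $11,566.65
Sale 2 (784) [LIFO — newest first]: 286 @ $22.65 + 38 @ $23.45 + 138 @ $21.30 + 227 @ $21.15 + 95 @ $21.50 = $17,151.95
Total COGS = $11,566.65 + $17,151.95 = $28,718.60
Ending inventory: 301 @ $21.50 = $6,471.50
Check: goods available $35,190.10 = COGS $28,718.60 + ending $6,471.50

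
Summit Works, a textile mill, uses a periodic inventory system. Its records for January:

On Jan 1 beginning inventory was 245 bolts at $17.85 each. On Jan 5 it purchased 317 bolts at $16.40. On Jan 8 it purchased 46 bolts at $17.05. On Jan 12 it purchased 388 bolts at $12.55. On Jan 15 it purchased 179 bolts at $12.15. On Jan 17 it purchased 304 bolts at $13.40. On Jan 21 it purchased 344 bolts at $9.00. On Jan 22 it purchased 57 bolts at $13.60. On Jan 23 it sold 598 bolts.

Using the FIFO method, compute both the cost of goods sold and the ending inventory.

Jan 23, 598 sold [FIFO — oldest first]: 245 @ $17.85 + 317 @ $16.40 + 36 @ $17.05 = $10,185.85
Ending inventory: 10 @ $17.05 + 388 @ $12.55 + 179 @ $12.15 + 304 @ $13.40 + 344 @ $9.00 + 57 @ $13.60 = $15,159.55
Check: goods available $25,345.40 = COGS $10,185.85 + ending $15,159.55

COGS = $10,185.85; ending inventory = $15,159.55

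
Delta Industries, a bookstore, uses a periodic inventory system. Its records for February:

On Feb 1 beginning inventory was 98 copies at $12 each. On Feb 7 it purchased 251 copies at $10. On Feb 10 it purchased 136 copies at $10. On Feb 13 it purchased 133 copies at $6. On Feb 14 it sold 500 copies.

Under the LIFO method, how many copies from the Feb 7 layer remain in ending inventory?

Feb 14, 500 sold [LIFO — newest first]: 133 @ $6 + 136 @ $10 + 231 @ $10 = $4,468
Ending inventory: 98 @ $12 + 20 @ $10 = $1,376

20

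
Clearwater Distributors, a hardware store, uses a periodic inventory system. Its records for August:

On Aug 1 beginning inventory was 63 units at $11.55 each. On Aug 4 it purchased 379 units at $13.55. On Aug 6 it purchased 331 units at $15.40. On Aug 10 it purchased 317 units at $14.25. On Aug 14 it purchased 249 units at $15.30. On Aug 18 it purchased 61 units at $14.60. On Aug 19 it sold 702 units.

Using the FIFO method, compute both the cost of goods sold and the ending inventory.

Aug 19, 702 sold [FIFO — oldest first]: 63 @ $11.55 + 379 @ $13.55 + 260 @ $15.40 = $9,867.10
Ending inventory: 71 @ $15.40 + 317 @ $14.25 + 249 @ $15.30 + 61 @ $14.60 = $10,310.95
Check: goods available $20,178.05 = COGS $9,867.10 + ending $10,310.95

COGS = $9,867.10; ending inventory = $10,310.95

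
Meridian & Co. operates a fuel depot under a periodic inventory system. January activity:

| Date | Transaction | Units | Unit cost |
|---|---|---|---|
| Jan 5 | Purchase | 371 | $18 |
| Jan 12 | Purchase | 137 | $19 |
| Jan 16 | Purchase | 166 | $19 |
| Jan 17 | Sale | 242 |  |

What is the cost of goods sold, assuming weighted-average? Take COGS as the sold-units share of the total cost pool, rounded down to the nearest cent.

COGS = $4,464.79

Jan 17, sell 242: 242/674 × $12,435.00 → $4,464.79
Ending inventory (cost pool remaining) = $7,970.21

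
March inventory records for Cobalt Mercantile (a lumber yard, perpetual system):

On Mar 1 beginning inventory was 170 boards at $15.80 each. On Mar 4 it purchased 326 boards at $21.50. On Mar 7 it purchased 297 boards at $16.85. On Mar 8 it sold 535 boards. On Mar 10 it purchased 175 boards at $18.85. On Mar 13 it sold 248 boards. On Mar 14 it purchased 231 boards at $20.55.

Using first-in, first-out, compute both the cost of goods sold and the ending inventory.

COGS = $14,530.95; ending inventory = $8,214.30

Mar 8, 535 sold [FIFO — oldest first]: 170 @ $15.80 + 326 @ $21.50 + 39 @ $16.85 = $10,352.15
Mar 13, 248 sold [FIFO — oldest first]: 248 @ $16.85 = $4,178.80
Total COGS = $10,352.15 + $4,178.80 = $14,530.95
Ending inventory: 10 @ $16.85 + 175 @ $18.85 + 231 @ $20.55 = $8,214.30
Check: goods available $22,745.25 = COGS $14,530.95 + ending $8,214.30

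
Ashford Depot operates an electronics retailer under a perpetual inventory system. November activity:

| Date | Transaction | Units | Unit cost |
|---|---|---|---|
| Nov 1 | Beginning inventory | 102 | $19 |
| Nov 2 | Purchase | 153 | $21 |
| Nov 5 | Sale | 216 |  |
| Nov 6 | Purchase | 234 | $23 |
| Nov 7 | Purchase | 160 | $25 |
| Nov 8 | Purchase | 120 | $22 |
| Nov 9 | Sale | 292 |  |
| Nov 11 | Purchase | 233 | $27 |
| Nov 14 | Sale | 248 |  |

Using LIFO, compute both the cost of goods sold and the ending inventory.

Nov 5, 216 sold [LIFO — newest first]: 153 @ $21 + 63 @ $19 = $4,410
Nov 9, 292 sold [LIFO — newest first]: 120 @ $22 + 160 @ $25 + 12 @ $23 = $6,916
Nov 14, 248 sold [LIFO — newest first]: 233 @ $27 + 15 @ $23 = $6,636
Total COGS = $4,410 + $6,916 + $6,636 = $17,962
Ending inventory: 39 @ $19 + 207 @ $23 = $5,502

COGS = $17,962; ending inventory = $5,502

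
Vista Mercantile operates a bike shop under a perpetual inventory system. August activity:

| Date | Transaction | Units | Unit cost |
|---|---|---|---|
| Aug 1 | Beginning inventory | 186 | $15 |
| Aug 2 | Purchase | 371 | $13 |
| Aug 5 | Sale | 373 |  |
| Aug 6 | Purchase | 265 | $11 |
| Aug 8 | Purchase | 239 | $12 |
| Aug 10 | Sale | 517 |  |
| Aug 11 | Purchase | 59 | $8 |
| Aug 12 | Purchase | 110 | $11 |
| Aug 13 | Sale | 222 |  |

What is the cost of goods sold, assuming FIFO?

Aug 5, 373 sold [FIFO — oldest first]: 186 @ $15 + 187 @ $13 = $5,221
Aug 10, 517 sold [FIFO — oldest first]: 184 @ $13 + 265 @ $11 + 68 @ $12 = $6,123
Aug 13, 222 sold [FIFO — oldest first]: 171 @ $12 + 51 @ $8 = $2,460
Total COGS = $5,221 + $6,123 + $2,460 = $13,804
Ending inventory: 8 @ $8 + 110 @ $11 = $1,274
Check: goods available $15,078 = COGS $13,804 + ending $1,274

COGS = $13,804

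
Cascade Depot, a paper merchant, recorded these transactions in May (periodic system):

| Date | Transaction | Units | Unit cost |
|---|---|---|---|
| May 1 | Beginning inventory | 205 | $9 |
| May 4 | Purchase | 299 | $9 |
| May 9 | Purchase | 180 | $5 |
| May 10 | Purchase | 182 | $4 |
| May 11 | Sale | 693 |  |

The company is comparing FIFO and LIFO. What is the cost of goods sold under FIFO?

COGS = $5,472

FIFO COGS: 205 @ $9 + 299 @ $9 + 180 @ $5 + 9 @ $4 = $5,472
LIFO COGS: 182 @ $4 + 180 @ $5 + 299 @ $9 + 32 @ $9 = $4,607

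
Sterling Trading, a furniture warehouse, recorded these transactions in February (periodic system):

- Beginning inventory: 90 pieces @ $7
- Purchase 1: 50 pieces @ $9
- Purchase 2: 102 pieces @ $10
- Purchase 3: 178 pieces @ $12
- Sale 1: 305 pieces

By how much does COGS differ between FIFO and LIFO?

FIFO COGS: 90 @ $7 + 50 @ $9 + 102 @ $10 + 63 @ $12 = $2,856
LIFO COGS: 178 @ $12 + 102 @ $10 + 25 @ $9 = $3,381
Difference = |$2,856 − $3,381| = $525

$525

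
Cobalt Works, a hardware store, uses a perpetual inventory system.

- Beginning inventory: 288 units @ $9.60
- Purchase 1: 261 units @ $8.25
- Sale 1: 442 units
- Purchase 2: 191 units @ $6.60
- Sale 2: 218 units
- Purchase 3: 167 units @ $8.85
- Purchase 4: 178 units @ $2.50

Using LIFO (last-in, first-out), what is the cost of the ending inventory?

Sale 1 (442) [LIFO — newest first]: 261 @ $8.25 + 181 @ $9.60 = $3,890.85
Sale 2 (218) [LIFO — newest first]: 191 @ $6.60 + 27 @ $9.60 = $1,519.80
Total COGS = $3,890.85 + $1,519.80 = $5,410.65
Ending inventory: 80 @ $9.60 + 167 @ $8.85 + 178 @ $2.50 = $2,690.95
Check: goods available $8,101.60 = COGS $5,410.65 + ending $2,690.95

Ending inventory = $2,690.95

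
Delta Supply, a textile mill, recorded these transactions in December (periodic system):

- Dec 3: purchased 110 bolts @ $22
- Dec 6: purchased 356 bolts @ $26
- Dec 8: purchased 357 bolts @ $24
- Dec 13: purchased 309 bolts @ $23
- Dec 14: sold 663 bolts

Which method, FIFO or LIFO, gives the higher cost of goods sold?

FIFO

FIFO COGS: 110 @ $22 + 356 @ $26 + 197 @ $24 = $16,404
LIFO COGS: 309 @ $23 + 354 @ $24 = $15,603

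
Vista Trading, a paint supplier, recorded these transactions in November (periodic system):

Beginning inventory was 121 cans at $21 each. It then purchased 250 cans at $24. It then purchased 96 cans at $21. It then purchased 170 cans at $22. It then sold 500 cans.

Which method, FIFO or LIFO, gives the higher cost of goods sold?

FIFO COGS: 121 @ $21 + 250 @ $24 + 96 @ $21 + 33 @ $22 = $11,283
LIFO COGS: 170 @ $22 + 96 @ $21 + 234 @ $24 = $11,372

LIFO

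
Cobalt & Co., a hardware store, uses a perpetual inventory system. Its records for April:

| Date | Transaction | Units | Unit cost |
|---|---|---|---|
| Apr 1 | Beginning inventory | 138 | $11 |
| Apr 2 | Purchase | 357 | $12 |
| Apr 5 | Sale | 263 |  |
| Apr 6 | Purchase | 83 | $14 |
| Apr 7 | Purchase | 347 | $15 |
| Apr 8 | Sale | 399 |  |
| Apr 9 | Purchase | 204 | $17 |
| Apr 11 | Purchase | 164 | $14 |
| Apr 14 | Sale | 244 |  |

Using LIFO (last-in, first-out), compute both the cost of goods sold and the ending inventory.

Apr 5, 263 sold [LIFO — newest first]: 263 @ $12 = $3,156
Apr 8, 399 sold [LIFO — newest first]: 347 @ $15 + 52 @ $14 = $5,933
Apr 14, 244 sold [LIFO — newest first]: 164 @ $14 + 80 @ $17 = $3,656
Total COGS = $3,156 + $5,933 + $3,656 = $12,745
Ending inventory: 138 @ $11 + 94 @ $12 + 31 @ $14 + 124 @ $17 = $5,188

COGS = $12,745; ending inventory = $5,188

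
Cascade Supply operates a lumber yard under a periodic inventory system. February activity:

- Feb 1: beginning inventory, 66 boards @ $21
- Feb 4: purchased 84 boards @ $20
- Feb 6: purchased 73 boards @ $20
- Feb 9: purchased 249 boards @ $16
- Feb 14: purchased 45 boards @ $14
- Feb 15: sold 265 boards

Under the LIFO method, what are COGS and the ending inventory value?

Feb 15, 265 sold [LIFO — newest first]: 45 @ $14 + 220 @ $16 = $4,150
Ending inventory: 66 @ $21 + 84 @ $20 + 73 @ $20 + 29 @ $16 = $4,990
Check: goods available $9,140 = COGS $4,150 + ending $4,990

COGS = $4,150; ending inventory = $4,990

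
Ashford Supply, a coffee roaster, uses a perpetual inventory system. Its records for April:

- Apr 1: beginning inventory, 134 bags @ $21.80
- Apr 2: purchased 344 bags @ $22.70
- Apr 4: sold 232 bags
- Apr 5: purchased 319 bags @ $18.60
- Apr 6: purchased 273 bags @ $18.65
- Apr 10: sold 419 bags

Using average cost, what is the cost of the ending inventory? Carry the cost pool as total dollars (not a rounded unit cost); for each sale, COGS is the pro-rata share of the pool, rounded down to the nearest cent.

Ending inventory = $8,273.50

After Apr 1: 134 on hand, pool $2,921.20 (≈ $21.8000 each)
After Apr 2: 478 on hand, pool $10,730.00 (≈ $22.4477 each)
Apr 4, sell 232: 232/478 × $10,730.00 → $5,207.86
After Apr 5: 565 on hand, pool $11,455.54 (≈ $20.2753 each)
After Apr 6: 838 on hand, pool $16,546.99 (≈ $19.7458 each)
Apr 10, sell 419: 419/838 × $16,546.99 → $8,273.49
Total COGS = $5,207.86 + $8,273.49 = $13,481.35
Ending inventory (cost pool remaining) = $8,273.50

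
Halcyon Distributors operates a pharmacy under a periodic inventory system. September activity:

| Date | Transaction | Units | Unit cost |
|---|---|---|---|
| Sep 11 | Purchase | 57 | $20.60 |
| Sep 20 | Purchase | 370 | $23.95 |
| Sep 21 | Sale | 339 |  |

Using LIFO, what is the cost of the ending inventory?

Sep 21, 339 sold [LIFO — newest first]: 339 @ $23.95 = $8,119.05
Ending inventory: 57 @ $20.60 + 31 @ $23.95 = $1,916.65
Check: goods available $10,035.70 = COGS $8,119.05 + ending $1,916.65

Ending inventory = $1,916.65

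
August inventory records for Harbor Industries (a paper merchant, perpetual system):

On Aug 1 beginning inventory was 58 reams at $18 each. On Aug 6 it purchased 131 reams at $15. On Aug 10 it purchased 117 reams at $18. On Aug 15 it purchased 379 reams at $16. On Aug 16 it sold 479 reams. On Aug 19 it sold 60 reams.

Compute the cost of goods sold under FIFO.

Aug 16, 479 sold [FIFO — oldest first]: 58 @ $18 + 131 @ $15 + 117 @ $18 + 173 @ $16 = $7,883
Aug 19, 60 sold [FIFO — oldest first]: 60 @ $16 = $960
Total COGS = $7,883 + $960 = $8,843
Ending inventory: 146 @ $16 = $2,336
Check: goods available $11,179 = COGS $8,843 + ending $2,336

COGS = $8,843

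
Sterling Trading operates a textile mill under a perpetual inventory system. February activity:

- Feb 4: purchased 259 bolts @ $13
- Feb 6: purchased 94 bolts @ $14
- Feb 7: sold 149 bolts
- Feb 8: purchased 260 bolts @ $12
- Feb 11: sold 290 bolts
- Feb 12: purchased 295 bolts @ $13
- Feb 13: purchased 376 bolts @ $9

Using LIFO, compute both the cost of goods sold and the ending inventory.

COGS = $5,541; ending inventory = $9,481

Feb 7, 149 sold [LIFO — newest first]: 94 @ $14 + 55 @ $13 = $2,031
Feb 11, 290 sold [LIFO — newest first]: 260 @ $12 + 30 @ $13 = $3,510
Total COGS = $2,031 + $3,510 = $5,541
Ending inventory: 174 @ $13 + 295 @ $13 + 376 @ $9 = $9,481
Check: goods available $15,022 = COGS $5,541 + ending $9,481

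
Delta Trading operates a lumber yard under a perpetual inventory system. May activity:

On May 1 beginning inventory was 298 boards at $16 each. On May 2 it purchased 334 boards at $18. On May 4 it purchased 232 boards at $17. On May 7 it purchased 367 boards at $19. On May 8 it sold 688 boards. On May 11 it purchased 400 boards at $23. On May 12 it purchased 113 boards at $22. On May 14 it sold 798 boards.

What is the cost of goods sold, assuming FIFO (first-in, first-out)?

May 8, 688 sold [FIFO — oldest first]: 298 @ $16 + 334 @ $18 + 56 @ $17 = $11,732
May 14, 798 sold [FIFO — oldest first]: 176 @ $17 + 367 @ $19 + 255 @ $23 = $15,830
Total COGS = $11,732 + $15,830 = $27,562
Ending inventory: 145 @ $23 + 113 @ $22 = $5,821

COGS = $27,562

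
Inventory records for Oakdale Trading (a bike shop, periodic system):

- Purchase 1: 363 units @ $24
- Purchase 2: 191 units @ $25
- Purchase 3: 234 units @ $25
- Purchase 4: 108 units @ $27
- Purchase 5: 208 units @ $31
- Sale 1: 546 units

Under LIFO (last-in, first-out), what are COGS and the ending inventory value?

COGS = $15,114; ending inventory = $13,587

Sale 1 (546) [LIFO — newest first]: 208 @ $31 + 108 @ $27 + 230 @ $25 = $15,114
Ending inventory: 363 @ $24 + 191 @ $25 + 4 @ $25 = $13,587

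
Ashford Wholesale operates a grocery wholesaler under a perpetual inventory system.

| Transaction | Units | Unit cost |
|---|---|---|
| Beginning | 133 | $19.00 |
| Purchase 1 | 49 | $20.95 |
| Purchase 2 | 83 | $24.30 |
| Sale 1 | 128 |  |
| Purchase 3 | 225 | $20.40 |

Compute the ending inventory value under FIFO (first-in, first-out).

Sale 1 (128) [FIFO — oldest first]: 128 @ $19.00 = $2,432.00
Ending inventory: 5 @ $19.00 + 49 @ $20.95 + 83 @ $24.30 + 225 @ $20.40 = $7,728.45
Check: goods available $10,160.45 = COGS $2,432.00 + ending $7,728.45

Ending inventory = $7,728.45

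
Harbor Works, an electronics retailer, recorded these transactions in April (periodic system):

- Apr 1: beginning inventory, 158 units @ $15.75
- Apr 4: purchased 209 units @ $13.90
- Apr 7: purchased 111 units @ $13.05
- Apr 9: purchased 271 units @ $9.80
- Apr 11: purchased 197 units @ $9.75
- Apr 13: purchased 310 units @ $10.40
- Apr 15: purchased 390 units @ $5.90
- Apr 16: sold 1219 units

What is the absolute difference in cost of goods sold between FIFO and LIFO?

FIFO COGS: 158 @ $15.75 + 209 @ $13.90 + 111 @ $13.05 + 271 @ $9.80 + 197 @ $9.75 + 273 @ $10.40 = $14,257.90
LIFO COGS: 390 @ $5.90 + 310 @ $10.40 + 197 @ $9.75 + 271 @ $9.80 + 51 @ $13.05 = $10,767.10
Difference = |$14,257.90 − $10,767.10| = $3,490.80

$3,490.80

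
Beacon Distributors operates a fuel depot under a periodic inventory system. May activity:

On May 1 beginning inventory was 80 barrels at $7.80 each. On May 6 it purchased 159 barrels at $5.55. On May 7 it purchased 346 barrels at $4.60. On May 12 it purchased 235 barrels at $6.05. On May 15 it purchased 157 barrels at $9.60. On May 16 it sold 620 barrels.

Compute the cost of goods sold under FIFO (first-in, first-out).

May 16, 620 sold [FIFO — oldest first]: 80 @ $7.80 + 159 @ $5.55 + 346 @ $4.60 + 35 @ $6.05 = $3,309.80
Ending inventory: 200 @ $6.05 + 157 @ $9.60 = $2,717.20
Check: goods available $6,027.00 = COGS $3,309.80 + ending $2,717.20

COGS = $3,309.80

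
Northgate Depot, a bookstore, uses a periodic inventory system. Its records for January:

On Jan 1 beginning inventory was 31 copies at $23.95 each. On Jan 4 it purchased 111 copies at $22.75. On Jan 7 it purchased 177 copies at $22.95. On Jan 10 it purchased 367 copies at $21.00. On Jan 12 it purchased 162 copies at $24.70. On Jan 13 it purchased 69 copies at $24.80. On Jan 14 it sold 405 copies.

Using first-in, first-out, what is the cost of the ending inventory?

Jan 14, 405 sold [FIFO — oldest first]: 31 @ $23.95 + 111 @ $22.75 + 177 @ $22.95 + 86 @ $21.00 = $9,135.85
Ending inventory: 281 @ $21.00 + 162 @ $24.70 + 69 @ $24.80 = $11,613.60

Ending inventory = $11,613.60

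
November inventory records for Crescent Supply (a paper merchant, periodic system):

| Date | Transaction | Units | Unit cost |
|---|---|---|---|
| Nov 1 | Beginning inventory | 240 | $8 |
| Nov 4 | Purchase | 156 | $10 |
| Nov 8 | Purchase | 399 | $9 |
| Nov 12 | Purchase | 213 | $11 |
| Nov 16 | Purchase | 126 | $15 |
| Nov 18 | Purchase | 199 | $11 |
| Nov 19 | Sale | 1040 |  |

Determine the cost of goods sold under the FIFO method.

COGS = $9,894

Nov 19, 1040 sold [FIFO — oldest first]: 240 @ $8 + 156 @ $10 + 399 @ $9 + 213 @ $11 + 32 @ $15 = $9,894
Ending inventory: 94 @ $15 + 199 @ $11 = $3,599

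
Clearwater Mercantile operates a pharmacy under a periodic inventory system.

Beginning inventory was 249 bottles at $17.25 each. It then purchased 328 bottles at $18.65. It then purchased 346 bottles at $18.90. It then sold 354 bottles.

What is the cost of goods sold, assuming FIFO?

COGS = $6,253.50

Sale 1 (354) [FIFO — oldest first]: 249 @ $17.25 + 105 @ $18.65 = $6,253.50
Ending inventory: 223 @ $18.65 + 346 @ $18.90 = $10,698.35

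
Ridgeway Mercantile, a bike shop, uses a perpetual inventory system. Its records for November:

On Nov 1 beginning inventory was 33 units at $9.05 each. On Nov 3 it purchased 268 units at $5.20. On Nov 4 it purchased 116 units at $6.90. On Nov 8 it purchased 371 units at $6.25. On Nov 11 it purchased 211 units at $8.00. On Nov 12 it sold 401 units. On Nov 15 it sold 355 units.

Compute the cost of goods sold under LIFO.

Nov 12, 401 sold [LIFO — newest first]: 211 @ $8.00 + 190 @ $6.25 = $2,875.50
Nov 15, 355 sold [LIFO — newest first]: 181 @ $6.25 + 116 @ $6.90 + 58 @ $5.20 = $2,233.25
Total COGS = $2,875.50 + $2,233.25 = $5,108.75
Ending inventory: 33 @ $9.05 + 210 @ $5.20 = $1,390.65

COGS = $5,108.75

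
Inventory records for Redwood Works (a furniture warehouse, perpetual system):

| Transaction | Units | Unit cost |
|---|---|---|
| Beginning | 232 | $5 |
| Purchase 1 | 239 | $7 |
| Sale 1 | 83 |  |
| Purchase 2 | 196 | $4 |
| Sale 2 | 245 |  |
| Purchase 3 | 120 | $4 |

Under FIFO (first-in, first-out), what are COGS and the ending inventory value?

COGS = $1,832; ending inventory = $2,265

Sale 1 (83) [FIFO — oldest first]: 83 @ $5 = $415
Sale 2 (245) [FIFO — oldest first]: 149 @ $5 + 96 @ $7 = $1,417
Total COGS = $415 + $1,417 = $1,832
Ending inventory: 143 @ $7 + 196 @ $4 + 120 @ $4 = $2,265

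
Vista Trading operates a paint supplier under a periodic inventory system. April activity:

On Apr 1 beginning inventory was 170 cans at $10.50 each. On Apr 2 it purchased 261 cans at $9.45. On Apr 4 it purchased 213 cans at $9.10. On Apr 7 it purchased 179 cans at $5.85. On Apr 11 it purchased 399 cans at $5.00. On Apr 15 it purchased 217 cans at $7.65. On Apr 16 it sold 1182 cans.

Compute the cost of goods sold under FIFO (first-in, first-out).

Apr 16, 1182 sold [FIFO — oldest first]: 170 @ $10.50 + 261 @ $9.45 + 213 @ $9.10 + 179 @ $5.85 + 359 @ $5.00 = $9,031.90
Ending inventory: 40 @ $5.00 + 217 @ $7.65 = $1,860.05

COGS = $9,031.90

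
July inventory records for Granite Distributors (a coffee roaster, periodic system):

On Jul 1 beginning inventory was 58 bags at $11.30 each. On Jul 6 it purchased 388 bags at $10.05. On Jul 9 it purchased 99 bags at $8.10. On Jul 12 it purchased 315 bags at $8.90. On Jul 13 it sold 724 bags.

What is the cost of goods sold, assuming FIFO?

Jul 13, 724 sold [FIFO — oldest first]: 58 @ $11.30 + 388 @ $10.05 + 99 @ $8.10 + 179 @ $8.90 = $6,949.80
Ending inventory: 136 @ $8.90 = $1,210.40

COGS = $6,949.80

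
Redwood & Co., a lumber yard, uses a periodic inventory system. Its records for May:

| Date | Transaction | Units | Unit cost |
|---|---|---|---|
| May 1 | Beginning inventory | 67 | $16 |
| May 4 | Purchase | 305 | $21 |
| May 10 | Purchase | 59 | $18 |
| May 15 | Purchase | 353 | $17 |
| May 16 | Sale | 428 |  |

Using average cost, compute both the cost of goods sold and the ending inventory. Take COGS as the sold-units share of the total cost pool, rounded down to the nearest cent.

COGS = $7,937.65; ending inventory = $6,602.35

May 16, sell 428: 428/784 × $14,540.00 → $7,937.65
Ending inventory (cost pool remaining) = $6,602.35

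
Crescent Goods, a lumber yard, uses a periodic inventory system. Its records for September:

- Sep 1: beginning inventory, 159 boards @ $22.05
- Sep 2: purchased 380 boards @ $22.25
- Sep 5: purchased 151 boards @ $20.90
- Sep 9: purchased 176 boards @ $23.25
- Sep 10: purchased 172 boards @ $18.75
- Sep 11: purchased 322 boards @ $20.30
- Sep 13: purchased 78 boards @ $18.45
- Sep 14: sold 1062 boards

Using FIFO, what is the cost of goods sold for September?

Sep 14, 1062 sold [FIFO — oldest first]: 159 @ $22.05 + 380 @ $22.25 + 151 @ $20.90 + 176 @ $23.25 + 172 @ $18.75 + 24 @ $20.30 = $22,921.05
Ending inventory: 298 @ $20.30 + 78 @ $18.45 = $7,488.50
Check: goods available $30,409.55 = COGS $22,921.05 + ending $7,488.50

COGS = $22,921.05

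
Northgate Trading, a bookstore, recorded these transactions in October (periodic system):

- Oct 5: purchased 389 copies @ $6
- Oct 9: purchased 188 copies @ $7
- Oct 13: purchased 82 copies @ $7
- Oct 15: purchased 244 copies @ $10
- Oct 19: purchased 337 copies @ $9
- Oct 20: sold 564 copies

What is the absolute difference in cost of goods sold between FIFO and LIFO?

FIFO COGS: 389 @ $6 + 175 @ $7 = $3,559
LIFO COGS: 337 @ $9 + 227 @ $10 = $5,303
Difference = |$3,559 − $5,303| = $1,744

$1,744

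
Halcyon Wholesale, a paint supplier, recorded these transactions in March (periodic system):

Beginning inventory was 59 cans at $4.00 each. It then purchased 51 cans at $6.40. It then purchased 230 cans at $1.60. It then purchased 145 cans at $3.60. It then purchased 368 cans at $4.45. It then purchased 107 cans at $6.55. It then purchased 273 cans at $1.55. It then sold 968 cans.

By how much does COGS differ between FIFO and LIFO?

$399.65

FIFO COGS: 59 @ $4.00 + 51 @ $6.40 + 230 @ $1.60 + 145 @ $3.60 + 368 @ $4.45 + 107 @ $6.55 + 8 @ $1.55 = $3,803.25
LIFO COGS: 273 @ $1.55 + 107 @ $6.55 + 368 @ $4.45 + 145 @ $3.60 + 75 @ $1.60 = $3,403.60
Difference = |$3,803.25 − $3,403.60| = $399.65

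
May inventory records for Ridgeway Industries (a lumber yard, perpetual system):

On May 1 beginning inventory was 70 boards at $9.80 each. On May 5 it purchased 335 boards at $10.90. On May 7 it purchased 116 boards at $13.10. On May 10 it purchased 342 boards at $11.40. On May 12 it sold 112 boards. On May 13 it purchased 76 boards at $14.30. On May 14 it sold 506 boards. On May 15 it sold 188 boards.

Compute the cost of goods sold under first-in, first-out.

May 12, 112 sold [FIFO — oldest first]: 70 @ $9.80 + 42 @ $10.90 = $1,143.80
May 14, 506 sold [FIFO — oldest first]: 293 @ $10.90 + 116 @ $13.10 + 97 @ $11.40 = $5,819.10
May 15, 188 sold [FIFO — oldest first]: 188 @ $11.40 = $2,143.20
Total COGS = $1,143.80 + $5,819.10 + $2,143.20 = $9,106.10
Ending inventory: 57 @ $11.40 + 76 @ $14.30 = $1,736.60

COGS = $9,106.10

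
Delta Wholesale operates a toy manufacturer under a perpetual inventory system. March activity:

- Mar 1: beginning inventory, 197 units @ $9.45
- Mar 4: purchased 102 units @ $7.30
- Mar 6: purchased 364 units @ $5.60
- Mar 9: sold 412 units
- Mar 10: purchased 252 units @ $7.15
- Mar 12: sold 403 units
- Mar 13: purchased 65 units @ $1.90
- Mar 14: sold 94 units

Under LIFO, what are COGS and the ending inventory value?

COGS = $5,899.00; ending inventory = $670.95

Mar 9, 412 sold [LIFO — newest first]: 364 @ $5.60 + 48 @ $7.30 = $2,388.80
Mar 12, 403 sold [LIFO — newest first]: 252 @ $7.15 + 54 @ $7.30 + 97 @ $9.45 = $3,112.65
Mar 14, 94 sold [LIFO — newest first]: 65 @ $1.90 + 29 @ $9.45 = $397.55
Total COGS = $2,388.80 + $3,112.65 + $397.55 = $5,899.00
Ending inventory: 71 @ $9.45 = $670.95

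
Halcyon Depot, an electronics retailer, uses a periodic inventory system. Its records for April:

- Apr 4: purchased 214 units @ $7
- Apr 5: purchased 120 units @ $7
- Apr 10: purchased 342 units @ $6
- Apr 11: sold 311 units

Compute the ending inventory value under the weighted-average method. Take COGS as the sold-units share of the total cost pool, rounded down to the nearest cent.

Apr 11, sell 311: 311/676 × $4,390.00 → $2,019.65
Ending inventory (cost pool remaining) = $2,370.35

Ending inventory = $2,370.35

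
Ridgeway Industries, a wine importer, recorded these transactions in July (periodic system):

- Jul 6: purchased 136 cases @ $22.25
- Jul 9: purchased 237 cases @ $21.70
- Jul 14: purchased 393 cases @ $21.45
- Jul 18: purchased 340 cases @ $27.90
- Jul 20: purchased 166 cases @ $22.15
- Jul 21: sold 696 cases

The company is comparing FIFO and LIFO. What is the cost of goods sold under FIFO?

COGS = $15,097.25

FIFO COGS: 136 @ $22.25 + 237 @ $21.70 + 323 @ $21.45 = $15,097.25
LIFO COGS: 166 @ $22.15 + 340 @ $27.90 + 190 @ $21.45 = $17,238.40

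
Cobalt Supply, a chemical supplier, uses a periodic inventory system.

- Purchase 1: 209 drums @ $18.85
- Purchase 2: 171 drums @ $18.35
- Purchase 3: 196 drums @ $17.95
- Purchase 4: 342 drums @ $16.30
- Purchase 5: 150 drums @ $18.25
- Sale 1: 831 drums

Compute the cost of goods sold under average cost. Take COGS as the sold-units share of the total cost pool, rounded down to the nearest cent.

COGS = $14,711.96

Sale 1, sell 831: 831/1068 × $18,907.80 → $14,711.96
Ending inventory (cost pool remaining) = $4,195.84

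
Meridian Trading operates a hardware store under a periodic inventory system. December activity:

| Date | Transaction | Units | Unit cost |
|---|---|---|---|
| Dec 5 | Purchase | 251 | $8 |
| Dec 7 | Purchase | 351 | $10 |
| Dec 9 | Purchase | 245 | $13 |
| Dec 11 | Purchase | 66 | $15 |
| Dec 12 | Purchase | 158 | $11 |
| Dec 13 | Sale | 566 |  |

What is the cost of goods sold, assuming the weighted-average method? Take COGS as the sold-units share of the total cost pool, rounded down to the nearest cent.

COGS = $6,041.03

Dec 13, sell 566: 566/1071 × $11,431.00 → $6,041.03
Ending inventory (cost pool remaining) = $5,389.97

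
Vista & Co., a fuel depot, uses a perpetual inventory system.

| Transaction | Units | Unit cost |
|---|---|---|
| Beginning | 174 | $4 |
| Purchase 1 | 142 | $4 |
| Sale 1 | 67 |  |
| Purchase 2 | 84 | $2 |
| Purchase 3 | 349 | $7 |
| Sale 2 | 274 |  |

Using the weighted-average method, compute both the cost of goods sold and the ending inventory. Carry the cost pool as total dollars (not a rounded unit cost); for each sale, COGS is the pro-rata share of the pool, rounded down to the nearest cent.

After Beginning: 174 on hand, pool $696.00 (≈ $4.0000 each)
After Purchase 1: 316 on hand, pool $1,264.00 (≈ $4.0000 each)
Sale 1, sell 67: 67/316 × $1,264.00 → $268.00
After Purchase 2: 333 on hand, pool $1,164.00 (≈ $3.4955 each)
After Purchase 3: 682 on hand, pool $3,607.00 (≈ $5.2889 each)
Sale 2, sell 274: 274/682 × $3,607.00 → $1,449.14
Total COGS = $268.00 + $1,449.14 = $1,717.14
Ending inventory (cost pool remaining) = $2,157.86
Check: goods available $3,875.00 = COGS $1,717.14 + ending $2,157.86

COGS = $1,717.14; ending inventory = $2,157.86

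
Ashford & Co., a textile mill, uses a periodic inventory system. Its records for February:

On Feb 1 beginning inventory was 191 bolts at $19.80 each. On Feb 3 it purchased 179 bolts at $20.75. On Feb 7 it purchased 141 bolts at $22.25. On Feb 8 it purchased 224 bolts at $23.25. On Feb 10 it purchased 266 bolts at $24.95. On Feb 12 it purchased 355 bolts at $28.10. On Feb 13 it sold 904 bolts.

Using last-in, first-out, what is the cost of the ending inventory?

Ending inventory = $9,320.55

Feb 13, 904 sold [LIFO — newest first]: 355 @ $28.10 + 266 @ $24.95 + 224 @ $23.25 + 59 @ $22.25 = $23,132.95
Ending inventory: 191 @ $19.80 + 179 @ $20.75 + 82 @ $22.25 = $9,320.55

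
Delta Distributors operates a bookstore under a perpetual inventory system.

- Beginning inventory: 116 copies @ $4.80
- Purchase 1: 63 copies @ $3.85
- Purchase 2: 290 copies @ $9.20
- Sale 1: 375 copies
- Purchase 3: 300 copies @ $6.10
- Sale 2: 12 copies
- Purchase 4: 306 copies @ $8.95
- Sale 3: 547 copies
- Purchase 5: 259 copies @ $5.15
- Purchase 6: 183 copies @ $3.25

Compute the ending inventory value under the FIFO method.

Sale 1 (375) [FIFO — oldest first]: 116 @ $4.80 + 63 @ $3.85 + 196 @ $9.20 = $2,602.55
Sale 2 (12) [FIFO — oldest first]: 12 @ $9.20 = $110.40
Sale 3 (547) [FIFO — oldest first]: 82 @ $9.20 + 300 @ $6.10 + 165 @ $8.95 = $4,061.15
Total COGS = $2,602.55 + $110.40 + $4,061.15 = $6,774.10
Ending inventory: 141 @ $8.95 + 259 @ $5.15 + 183 @ $3.25 = $3,190.55

Ending inventory = $3,190.55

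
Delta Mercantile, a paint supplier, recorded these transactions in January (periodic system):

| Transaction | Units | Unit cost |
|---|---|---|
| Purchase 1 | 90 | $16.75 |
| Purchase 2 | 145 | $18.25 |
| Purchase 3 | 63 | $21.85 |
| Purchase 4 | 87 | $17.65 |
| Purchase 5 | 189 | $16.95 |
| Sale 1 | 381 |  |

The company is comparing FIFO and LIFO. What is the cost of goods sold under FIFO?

FIFO COGS: 90 @ $16.75 + 145 @ $18.25 + 63 @ $21.85 + 83 @ $17.65 = $6,995.25
LIFO COGS: 189 @ $16.95 + 87 @ $17.65 + 63 @ $21.85 + 42 @ $18.25 = $6,882.15

COGS = $6,995.25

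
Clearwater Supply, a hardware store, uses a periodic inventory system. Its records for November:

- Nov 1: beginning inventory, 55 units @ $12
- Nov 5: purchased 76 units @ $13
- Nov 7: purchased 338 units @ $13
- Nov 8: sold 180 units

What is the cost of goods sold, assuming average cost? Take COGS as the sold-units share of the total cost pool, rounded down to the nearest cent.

Nov 8, sell 180: 180/469 × $6,042.00 → $2,318.89
Ending inventory (cost pool remaining) = $3,723.11
Check: goods available $6,042.00 = COGS $2,318.89 + ending $3,723.11

COGS = $2,318.89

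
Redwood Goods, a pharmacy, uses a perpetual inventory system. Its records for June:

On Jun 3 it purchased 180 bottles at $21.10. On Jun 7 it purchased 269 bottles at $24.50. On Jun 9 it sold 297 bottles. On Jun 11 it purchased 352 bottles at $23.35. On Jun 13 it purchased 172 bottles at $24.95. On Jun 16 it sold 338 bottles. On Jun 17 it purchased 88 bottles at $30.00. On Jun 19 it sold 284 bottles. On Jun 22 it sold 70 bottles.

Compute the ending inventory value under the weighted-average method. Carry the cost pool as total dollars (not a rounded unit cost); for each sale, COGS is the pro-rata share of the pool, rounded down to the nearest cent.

Ending inventory = $1,800.63

After Jun 3: 180 on hand, pool $3,798.00 (≈ $21.1000 each)
After Jun 7: 449 on hand, pool $10,388.50 (≈ $23.1370 each)
Jun 9, sell 297: 297/449 × $10,388.50 → $6,871.68
After Jun 11: 504 on hand, pool $11,736.02 (≈ $23.2858 each)
After Jun 13: 676 on hand, pool $16,027.42 (≈ $23.7092 each)
Jun 16, sell 338: 338/676 × $16,027.42 → $8,013.71
After Jun 17: 426 on hand, pool $10,653.71 (≈ $25.0087 each)
Jun 19, sell 284: 284/426 × $10,653.71 → $7,102.47
Jun 22, sell 70: 70/142 × $3,551.24 → $1,750.61
Total COGS = $6,871.68 + $8,013.71 + $7,102.47 + $1,750.61 = $23,738.47
Ending inventory (cost pool remaining) = $1,800.63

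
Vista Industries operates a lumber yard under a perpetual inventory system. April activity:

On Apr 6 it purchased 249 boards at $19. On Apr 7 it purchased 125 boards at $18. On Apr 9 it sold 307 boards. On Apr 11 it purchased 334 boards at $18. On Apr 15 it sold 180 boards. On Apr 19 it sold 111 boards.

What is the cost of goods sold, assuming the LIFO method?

Apr 9, 307 sold [LIFO — newest first]: 125 @ $18 + 182 @ $19 = $5,708
Apr 15, 180 sold [LIFO — newest first]: 180 @ $18 = $3,240
Apr 19, 111 sold [LIFO — newest first]: 111 @ $18 = $1,998
Total COGS = $5,708 + $3,240 + $1,998 = $10,946
Ending inventory: 67 @ $19 + 43 @ $18 = $2,047

COGS = $10,946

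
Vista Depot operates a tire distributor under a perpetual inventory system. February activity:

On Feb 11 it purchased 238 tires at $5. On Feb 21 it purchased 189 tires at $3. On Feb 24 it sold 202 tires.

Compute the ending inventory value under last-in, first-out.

Feb 24, 202 sold [LIFO — newest first]: 189 @ $3 + 13 @ $5 = $632
Ending inventory: 225 @ $5 = $1,125
Check: goods available $1,757 = COGS $632 + ending $1,125

Ending inventory = $1,125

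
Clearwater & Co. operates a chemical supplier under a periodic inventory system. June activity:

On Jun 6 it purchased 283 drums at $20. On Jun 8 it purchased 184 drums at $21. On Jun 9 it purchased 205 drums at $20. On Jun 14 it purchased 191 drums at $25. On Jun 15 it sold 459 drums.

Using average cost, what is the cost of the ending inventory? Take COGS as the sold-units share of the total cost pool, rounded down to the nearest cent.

Jun 15, sell 459: 459/863 × $18,399.00 → $9,785.79
Ending inventory (cost pool remaining) = $8,613.21
Check: goods available $18,399.00 = COGS $9,785.79 + ending $8,613.21

Ending inventory = $8,613.21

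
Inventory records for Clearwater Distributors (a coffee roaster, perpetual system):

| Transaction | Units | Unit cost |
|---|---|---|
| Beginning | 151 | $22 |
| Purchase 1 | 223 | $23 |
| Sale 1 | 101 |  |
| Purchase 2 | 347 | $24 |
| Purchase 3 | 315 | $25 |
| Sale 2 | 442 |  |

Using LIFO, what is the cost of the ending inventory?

Sale 1 (101) [LIFO — newest first]: 101 @ $23 = $2,323
Sale 2 (442) [LIFO — newest first]: 315 @ $25 + 127 @ $24 = $10,923
Total COGS = $2,323 + $10,923 = $13,246
Ending inventory: 151 @ $22 + 122 @ $23 + 220 @ $24 = $11,408

Ending inventory = $11,408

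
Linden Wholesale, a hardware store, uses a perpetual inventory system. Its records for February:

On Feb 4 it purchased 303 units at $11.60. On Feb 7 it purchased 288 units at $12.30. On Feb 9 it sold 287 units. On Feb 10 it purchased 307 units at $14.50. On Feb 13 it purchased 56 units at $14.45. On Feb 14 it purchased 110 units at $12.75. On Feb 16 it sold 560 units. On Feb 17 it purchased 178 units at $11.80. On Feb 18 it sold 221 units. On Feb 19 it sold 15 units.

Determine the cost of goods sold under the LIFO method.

COGS = $13,976.40

Feb 9, 287 sold [LIFO — newest first]: 287 @ $12.30 = $3,530.10
Feb 16, 560 sold [LIFO — newest first]: 110 @ $12.75 + 56 @ $14.45 + 307 @ $14.50 + 1 @ $12.30 + 86 @ $11.60 = $7,673.10
Feb 18, 221 sold [LIFO — newest first]: 178 @ $11.80 + 43 @ $11.60 = $2,599.20
Feb 19, 15 sold [LIFO — newest first]: 15 @ $11.60 = $174.00
Total COGS = $3,530.10 + $7,673.10 + $2,599.20 + $174.00 = $13,976.40
Ending inventory: 159 @ $11.60 = $1,844.40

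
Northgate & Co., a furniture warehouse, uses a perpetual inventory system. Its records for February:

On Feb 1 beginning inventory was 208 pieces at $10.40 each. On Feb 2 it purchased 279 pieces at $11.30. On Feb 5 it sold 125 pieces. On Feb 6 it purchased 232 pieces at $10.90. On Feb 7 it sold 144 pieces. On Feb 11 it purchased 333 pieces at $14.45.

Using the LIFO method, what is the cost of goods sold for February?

Feb 5, 125 sold [LIFO — newest first]: 125 @ $11.30 = $1,412.50
Feb 7, 144 sold [LIFO — newest first]: 144 @ $10.90 = $1,569.60
Total COGS = $1,412.50 + $1,569.60 = $2,982.10
Ending inventory: 208 @ $10.40 + 154 @ $11.30 + 88 @ $10.90 + 333 @ $14.45 = $9,674.45

COGS = $2,982.10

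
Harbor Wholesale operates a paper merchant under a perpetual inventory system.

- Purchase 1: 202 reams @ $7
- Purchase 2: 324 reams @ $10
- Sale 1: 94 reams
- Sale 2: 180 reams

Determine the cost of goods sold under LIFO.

COGS = $2,740

Sale 1 (94) [LIFO — newest first]: 94 @ $10 = $940
Sale 2 (180) [LIFO — newest first]: 180 @ $10 = $1,800
Total COGS = $940 + $1,800 = $2,740
Ending inventory: 202 @ $7 + 50 @ $10 = $1,914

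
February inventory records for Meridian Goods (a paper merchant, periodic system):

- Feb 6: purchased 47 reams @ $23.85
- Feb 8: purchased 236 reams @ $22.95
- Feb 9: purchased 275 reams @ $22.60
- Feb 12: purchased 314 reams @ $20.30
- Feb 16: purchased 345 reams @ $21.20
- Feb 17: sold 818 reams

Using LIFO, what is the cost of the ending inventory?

Feb 17, 818 sold [LIFO — newest first]: 345 @ $21.20 + 314 @ $20.30 + 159 @ $22.60 = $17,281.60
Ending inventory: 47 @ $23.85 + 236 @ $22.95 + 116 @ $22.60 = $9,158.75

Ending inventory = $9,158.75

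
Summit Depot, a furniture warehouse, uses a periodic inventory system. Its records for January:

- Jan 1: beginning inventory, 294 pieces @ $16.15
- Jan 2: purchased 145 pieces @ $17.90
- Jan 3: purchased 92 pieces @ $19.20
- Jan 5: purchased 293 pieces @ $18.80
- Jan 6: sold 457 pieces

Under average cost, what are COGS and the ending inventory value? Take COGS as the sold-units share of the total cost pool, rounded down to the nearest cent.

COGS = $8,107.53; ending inventory = $6,510.87

Jan 6, sell 457: 457/824 × $14,618.40 → $8,107.53
Ending inventory (cost pool remaining) = $6,510.87
Check: goods available $14,618.40 = COGS $8,107.53 + ending $6,510.87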